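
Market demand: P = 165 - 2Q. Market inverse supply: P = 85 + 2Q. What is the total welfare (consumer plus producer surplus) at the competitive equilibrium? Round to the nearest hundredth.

Set 165 - 2Q = 85 + 2Q, which gives 80 = 4Q, so Q* = 20 and P* = 165 - 2(20) = 125.
CS = (1/2)(20)(40) = 400 and PS = (1/2)(20)(40) = 400, so total surplus = 800.

800.00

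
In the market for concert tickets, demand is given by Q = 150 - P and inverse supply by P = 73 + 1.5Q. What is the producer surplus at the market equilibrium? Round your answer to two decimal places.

Rewriting demand in inverse form: P = 150 - Q.
Setting demand equal to supply, 77 = 2.5Q, so Q* = 30.8 and P* = 119.2.
PS is the area between P* and the supply curve from 0 to Q*: (1/2)(30.8)(46.2) = 711.48.

711.48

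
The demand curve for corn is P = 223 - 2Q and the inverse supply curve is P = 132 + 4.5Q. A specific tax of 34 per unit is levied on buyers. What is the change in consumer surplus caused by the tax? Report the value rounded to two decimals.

-119.10

Pre-tax equilibrium: 223 - 2Q = 132 + 4.5Q gives Q* = 14, P* = 195.
With the tax, buyers' net willingness to pay falls by 34: (223 - 34) - 2Q = 132 + 4.5Q, so Q_t = 8.7692. Buyers pay P_b = 205.4615; sellers receive P_s = P_b - 34 = 171.4615.
Consumers lose the trapezoid between P* and P_b out to Q_t plus the triangle from Q_t to Q*: change in CS = 76.8994 - 196 = -119.1006.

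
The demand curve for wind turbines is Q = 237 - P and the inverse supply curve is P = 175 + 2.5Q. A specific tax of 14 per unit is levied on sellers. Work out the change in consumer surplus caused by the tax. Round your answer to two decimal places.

Rewriting demand in inverse form: P = 237 - Q.
Pre-tax equilibrium: 237 - Q = 175 + 2.5Q gives Q* = 17.7143, P* = 219.2857.
With the tax, sellers need 14 more per unit: 237 - Q = 175 + 2.5Q + 14, so Q_t = 13.7143. Buyers pay P_b = 223.2857; sellers receive P_s = P_b - 14 = 209.2857.
CS falls from (1/2)(17.7143)(17.7143) = 156.898 to (1/2)(13.7143)(13.7143) = 94.0408, a change of -62.8571.

-62.86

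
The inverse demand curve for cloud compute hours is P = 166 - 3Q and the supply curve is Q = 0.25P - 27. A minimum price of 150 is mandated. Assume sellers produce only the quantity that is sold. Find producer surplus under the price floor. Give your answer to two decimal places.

167.11

Rewriting supply in inverse form: P = 108 + 4Q.
Free-market equilibrium: 166 - 3Q = 108 + 4Q gives Q* = 8.2857, P* = 141.1429.
At the floor price 150, quantity demanded is (166 - 150)/3 = 5.3333; demand is the short side, so Q = 5.3333 trades at P = 150.
The supply price at Q = 5.3333 is 129.3333. PS is the trapezoid between 150 and supply over [0, 5.3333]: (1/2)[(150 - 108) + (150 - 129.3333)](5.3333) = 167.1111.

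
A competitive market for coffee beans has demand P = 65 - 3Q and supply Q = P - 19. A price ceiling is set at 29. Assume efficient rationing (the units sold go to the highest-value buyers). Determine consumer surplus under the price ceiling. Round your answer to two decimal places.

Rewriting supply in inverse form: P = 19 + Q.
Free-market equilibrium: 65 - 3Q = 19 + Q gives Q* = 11.5, P* = 30.5.
At the ceiling price 29, quantity supplied is (29 - 19)/1 = 10; supply is the short side, so Q = 10 trades at P = 29.
The demand price at Q = 10 is 35. CS is the trapezoid between demand and 29 over [0, 10]: (1/2)[(65 - 29) + (35 - 29)](10) = 210.

210.00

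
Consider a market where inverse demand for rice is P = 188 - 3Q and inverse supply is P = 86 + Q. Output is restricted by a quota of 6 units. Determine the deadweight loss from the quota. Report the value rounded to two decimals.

Without the quota, 188 - 3Q = 86 + Q gives Q* = 25.5.
At Q = 6 the demand price is 188 - 3(6) = 170 and the supply price is 86 + (6) = 92.
DWL = (1/2)(gap between curves at 6) x (Q* - 6) = (1/2)(78)(19.5) = 760.5.

760.50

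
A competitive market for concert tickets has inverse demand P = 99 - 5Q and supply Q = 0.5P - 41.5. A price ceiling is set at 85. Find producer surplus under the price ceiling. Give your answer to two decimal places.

1.00

Rewriting supply in inverse form: P = 83 + 2Q.
Without the control, 99 - 5Q = 83 + 2Q so Q* = 2.2857 and P* = 87.5714.
At the ceiling price 85, quantity supplied is (85 - 83)/2 = 1; supply is the short side, so Q = 1 trades at P = 85.
PS is the triangle above supply below 85: (1/2)(1)(85 - 83) = 1.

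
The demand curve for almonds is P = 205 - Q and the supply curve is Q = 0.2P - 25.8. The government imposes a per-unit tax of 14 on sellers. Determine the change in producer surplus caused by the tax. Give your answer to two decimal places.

Rewriting supply in inverse form: P = 129 + 5Q.
Without the tax, 205 - Q = 129 + 5Q so Q* = 12.6667 and P* = 192.3333.
With the tax, sellers need 14 more per unit: 205 - Q = 129 + 5Q + 14, so Q_t = 10.3333. Buyers pay P_b = 194.6667; sellers receive P_s = P_b - 14 = 180.6667.
Producers lose the trapezoid between P_s and P* out to Q_t plus the triangle from Q_t to Q*: change in PS = 266.9444 - 401.1111 = -134.1667.

-134.17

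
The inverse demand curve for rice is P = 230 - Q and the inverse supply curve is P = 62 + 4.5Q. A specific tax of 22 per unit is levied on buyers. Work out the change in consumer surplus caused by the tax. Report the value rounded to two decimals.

Pre-tax equilibrium: 230 - Q = 62 + 4.5Q gives Q* = 30.5455, P* = 199.4545.
With the tax, buyers' net willingness to pay falls by 22: (230 - 22) - Q = 62 + 4.5Q, so Q_t = 26.5455. Buyers pay P_b = 203.4545; sellers receive P_s = P_b - 22 = 181.4545.
Consumers lose the trapezoid between P* and P_b out to Q_t plus the triangle from Q_t to Q*: change in CS = 352.3306 - 466.5124 = -114.1818.

-114.18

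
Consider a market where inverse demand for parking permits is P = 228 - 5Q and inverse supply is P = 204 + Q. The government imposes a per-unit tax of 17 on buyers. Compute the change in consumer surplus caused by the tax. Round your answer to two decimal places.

Pre-tax equilibrium: 228 - 5Q = 204 + Q gives Q* = 4, P* = 208.
With the tax, buyers' net willingness to pay falls by 17: (228 - 17) - 5Q = 204 + Q, so Q_t = 1.1667. Buyers pay P_b = 222.1667; sellers receive P_s = P_b - 17 = 205.1667.
CS falls from (1/2)(4)(20) = 40 to (1/2)(1.1667)(5.8333) = 3.4028, a change of -36.5972.

-36.60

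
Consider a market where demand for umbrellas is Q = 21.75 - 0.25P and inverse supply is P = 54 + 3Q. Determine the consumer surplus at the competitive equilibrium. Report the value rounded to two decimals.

Rewriting demand in inverse form: P = 87 - 4Q.
Setting demand equal to supply, 33 = 7Q, so Q* = 4.7143 and P* = 68.1429.
The demand choke price is 87, so CS = (1/2)(Q*)(87 - P*) = (1/2)(4.7143)(18.8571) = 44.449.

44.45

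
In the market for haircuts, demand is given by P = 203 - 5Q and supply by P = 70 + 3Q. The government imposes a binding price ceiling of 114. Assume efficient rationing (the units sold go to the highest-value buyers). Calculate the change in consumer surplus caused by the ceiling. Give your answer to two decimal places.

Free-market equilibrium: 203 - 5Q = 70 + 3Q gives Q* = 16.625, P* = 119.875.
At the ceiling price 114, quantity supplied is (114 - 70)/3 = 14.6667; supply is the short side, so Q = 14.6667 trades at P = 114.
CS goes from (1/2)(16.625)(83.125) = 690.9766 to 767.5556 (computed as (203 - 114)(14.6667) - (1/2)(5)(14.6667)^2), a change of 76.579.

76.58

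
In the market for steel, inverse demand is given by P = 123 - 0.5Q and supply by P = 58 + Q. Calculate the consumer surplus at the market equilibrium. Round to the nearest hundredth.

469.44

Set 123 - 0.5Q = 58 + Q, which gives 65 = 1.5Q, so Q* = 43.3333 and P* = 123 - 0.5(43.3333) = 101.3333.
CS is the area between the demand curve and P* from 0 to Q*: (1/2)(43.3333)(21.6667) = 469.4444.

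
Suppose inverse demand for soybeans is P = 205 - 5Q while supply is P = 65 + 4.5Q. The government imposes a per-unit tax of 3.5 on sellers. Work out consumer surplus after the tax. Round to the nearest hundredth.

Without the tax, 205 - 5Q = 65 + 4.5Q so Q* = 14.7368 and P* = 131.3158.
With the tax, sellers need 3.5 more per unit: 205 - 5Q = 65 + 4.5Q + 3.5, so Q_t = 14.3684. Buyers pay P_b = 133.1579; sellers receive P_s = P_b - 3.5 = 129.6579.
Consumer surplus is the triangle under demand above P_b: (1/2)(14.3684)(205 - 133.1579) = 516.1288.

516.13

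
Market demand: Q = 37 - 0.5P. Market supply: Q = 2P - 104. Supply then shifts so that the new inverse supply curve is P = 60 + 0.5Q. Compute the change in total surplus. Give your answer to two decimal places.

-57.60

Rewriting demand in inverse form: P = 74 - 2Q.
Rewriting supply in inverse form: P = 52 + 0.5Q.
Initial equilibrium: Q_0 = 8.8, P_0 = 56.4; CS_0 = (1/2)(8.8)(17.6) = 77.44, PS_0 = (1/2)(8.8)(4.4) = 19.36.
New equilibrium: 74 - 2Q = 60 + 0.5Q gives Q_1 = 5.6, P_1 = 62.8; CS_1 = 31.36, PS_1 = 7.84.
Change in total surplus = (31.36 + 7.84) - (77.44 + 19.36) = -57.6.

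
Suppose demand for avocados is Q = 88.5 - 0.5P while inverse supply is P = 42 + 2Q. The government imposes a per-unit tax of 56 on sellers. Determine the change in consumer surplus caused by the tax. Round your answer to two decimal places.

-749.00

Rewriting demand in inverse form: P = 177 - 2Q.
Pre-tax equilibrium: 177 - 2Q = 42 + 2Q gives Q* = 33.75, P* = 109.5.
A tax on sellers shifts supply up by 56: 177 - 2Q = 42 + 2Q + 56, so Q_t = 19.75. Buyers pay P_b = 137.5; sellers receive P_s = P_b - 56 = 81.5.
Consumers lose the trapezoid between P* and P_b out to Q_t plus the triangle from Q_t to Q*: change in CS = 390.0625 - 1139.0625 = -749.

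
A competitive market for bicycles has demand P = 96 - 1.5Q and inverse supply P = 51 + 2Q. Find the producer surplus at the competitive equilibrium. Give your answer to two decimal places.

Equilibrium: 96 - 1.5Q = 51 + 2Q, so Q* = 12.8571 and P* = 76.7143.
PS is the area between P* and the supply curve from 0 to Q*: (1/2)(12.8571)(25.7143) = 165.3061.

165.31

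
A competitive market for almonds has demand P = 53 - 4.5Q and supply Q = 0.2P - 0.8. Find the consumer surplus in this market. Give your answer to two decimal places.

59.86

Rewriting supply in inverse form: P = 4 + 5Q.
Setting demand equal to supply, 49 = 9.5Q, so Q* = 5.1579 and P* = 29.7895.
The demand choke price is 53, so CS = (1/2)(Q*)(53 - P*) = (1/2)(5.1579)(23.2105) = 59.8587.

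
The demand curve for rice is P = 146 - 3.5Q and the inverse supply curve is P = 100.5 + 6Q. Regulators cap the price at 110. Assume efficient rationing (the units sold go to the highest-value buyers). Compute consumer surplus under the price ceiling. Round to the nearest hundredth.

52.61

Without the control, 146 - 3.5Q = 100.5 + 6Q so Q* = 4.7895 and P* = 129.2368.
At the ceiling price 110, quantity supplied is (110 - 100.5)/6 = 1.5833; supply is the short side, so Q = 1.5833 trades at P = 110.
The demand price at Q = 1.5833 is 140.4583. CS is the trapezoid between demand and 110 over [0, 1.5833]: (1/2)[(146 - 110) + (140.4583 - 110)](1.5833) = 52.6128.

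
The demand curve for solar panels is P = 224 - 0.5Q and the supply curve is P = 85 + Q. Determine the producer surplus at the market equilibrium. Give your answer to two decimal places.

Equilibrium: 224 - 0.5Q = 85 + Q, so Q* = 92.6667 and P* = 177.6667.
PS is the area between P* and the supply curve from 0 to Q*: (1/2)(92.6667)(92.6667) = 4293.5556.

4293.56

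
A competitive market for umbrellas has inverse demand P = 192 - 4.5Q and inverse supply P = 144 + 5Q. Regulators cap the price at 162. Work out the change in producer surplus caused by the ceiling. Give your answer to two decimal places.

Without the control, 192 - 4.5Q = 144 + 5Q so Q* = 5.0526 and P* = 169.2632.
At P = 162, sellers supply (162 - 144)/5 = 3.6 while buyers want more, so the quantity traded is 3.6 at price 162.
PS goes from (1/2)(5.0526)(25.2632) = 63.8227 to 32.4 (computed as (162 - 144)(3.6) - (1/2)(5)(3.6)^2), a change of -31.4227.

-31.42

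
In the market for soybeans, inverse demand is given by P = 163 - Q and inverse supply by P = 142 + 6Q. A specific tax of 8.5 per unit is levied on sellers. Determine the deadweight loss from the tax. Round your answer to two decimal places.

Pre-tax equilibrium: 163 - Q = 142 + 6Q gives Q* = 3, P* = 160.
With the tax, sellers need 8.5 more per unit: 163 - Q = 142 + 6Q + 8.5, so Q_t = 1.7857. Buyers pay P_b = 161.2143; sellers receive P_s = P_b - 8.5 = 152.7143.
Deadweight loss is the triangle between the curves from Q_t to Q*: (1/2)(3 - 1.7857)(8.5) = 5.1607.

5.16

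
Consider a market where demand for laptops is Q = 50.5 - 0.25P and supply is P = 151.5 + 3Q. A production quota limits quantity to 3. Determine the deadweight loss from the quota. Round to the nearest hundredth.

Rewriting demand in inverse form: P = 202 - 4Q.
Without the quota, 202 - 4Q = 151.5 + 3Q gives Q* = 7.2143.
At Q = 3 the demand price is 202 - 4(3) = 190 and the supply price is 151.5 + 3(3) = 160.5.
Deadweight loss is the triangle between the curves from 3 to 7.2143: (1/2)(190 - 160.5)(7.2143 - 3) = 62.1607.

62.16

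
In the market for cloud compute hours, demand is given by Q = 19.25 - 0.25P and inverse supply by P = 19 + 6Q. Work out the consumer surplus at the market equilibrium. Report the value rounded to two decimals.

67.28

Rewriting demand in inverse form: P = 77 - 4Q.
Set 77 - 4Q = 19 + 6Q, which gives 58 = 10Q, so Q* = 5.8 and P* = 77 - 4(5.8) = 53.8.
CS is the area between the demand curve and P* from 0 to Q*: (1/2)(5.8)(23.2) = 67.28.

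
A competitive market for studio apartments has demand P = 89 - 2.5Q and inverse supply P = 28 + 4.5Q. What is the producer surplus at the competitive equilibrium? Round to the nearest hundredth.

Setting demand equal to supply, 61 = 7Q, so Q* = 8.7143 and P* = 67.2143.
The supply curve's price intercept is 28, so PS = (1/2)(Q*)(P* - 28) = (1/2)(8.7143)(39.2143) = 170.8622.

170.86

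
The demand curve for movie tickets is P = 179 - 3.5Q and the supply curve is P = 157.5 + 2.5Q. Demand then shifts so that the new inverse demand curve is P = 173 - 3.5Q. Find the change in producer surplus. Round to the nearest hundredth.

Initial equilibrium: Q_0 = 3.5833, P_0 = 166.4583; CS_0 = (1/2)(3.5833)(12.5417) = 22.4705, PS_0 = (1/2)(3.5833)(8.9583) = 16.0503.
New equilibrium: 173 - 3.5Q = 157.5 + 2.5Q gives Q_1 = 2.5833, P_1 = 163.9583; CS_1 = 11.6788, PS_1 = 8.342.
Change in producer surplus = 8.342 - 16.0503 = -7.7083.

-7.71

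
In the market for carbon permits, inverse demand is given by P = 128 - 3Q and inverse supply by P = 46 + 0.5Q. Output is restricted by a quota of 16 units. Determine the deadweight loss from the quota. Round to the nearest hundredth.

96.57

Unrestricted equilibrium: Q* = (128 - 46)/(3 + 0.5) = 23.4286.
At Q = 16 the demand price is 128 - 3(16) = 80 and the supply price is 46 + 0.5(16) = 54.
DWL = (1/2)(gap between curves at 16) x (Q* - 16) = (1/2)(26)(7.4286) = 96.5714.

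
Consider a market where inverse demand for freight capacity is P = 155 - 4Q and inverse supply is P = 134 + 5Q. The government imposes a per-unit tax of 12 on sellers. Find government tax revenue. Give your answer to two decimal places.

12.00

Without the tax, 155 - 4Q = 134 + 5Q so Q* = 2.3333 and P* = 145.6667.
A tax on sellers shifts supply up by 12: 155 - 4Q = 134 + 5Q + 12, so Q_t = 1. Buyers pay P_b = 151; sellers receive P_s = P_b - 12 = 139.
Tax revenue = t x Q_t = 12 x 1 = 12.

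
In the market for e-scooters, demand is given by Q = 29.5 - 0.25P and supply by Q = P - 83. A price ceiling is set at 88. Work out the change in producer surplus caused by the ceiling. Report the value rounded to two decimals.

Rewriting demand in inverse form: P = 118 - 4Q.
Rewriting supply in inverse form: P = 83 + Q.
Without the control, 118 - 4Q = 83 + Q so Q* = 7 and P* = 90.
At the ceiling price 88, quantity supplied is (88 - 83)/1 = 5; supply is the short side, so Q = 5 trades at P = 88.
PS goes from (1/2)(7)(7) = 24.5 to 12.5 (computed as (88 - 83)(5) - (1/2)(1)(5)^2), a change of -12.

-12.00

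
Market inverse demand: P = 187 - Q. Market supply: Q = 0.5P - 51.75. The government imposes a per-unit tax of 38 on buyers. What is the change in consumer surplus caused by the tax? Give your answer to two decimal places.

Rewriting supply in inverse form: P = 103.5 + 2Q.
Pre-tax equilibrium: 187 - Q = 103.5 + 2Q gives Q* = 27.8333, P* = 159.1667.
With the tax, buyers' net willingness to pay falls by 38: (187 - 38) - Q = 103.5 + 2Q, so Q_t = 15.1667. Buyers pay P_b = 171.8333; sellers receive P_s = P_b - 38 = 133.8333.
Consumers lose the trapezoid between P* and P_b out to Q_t plus the triangle from Q_t to Q*: change in CS = 115.0139 - 387.3472 = -272.3333.

-272.33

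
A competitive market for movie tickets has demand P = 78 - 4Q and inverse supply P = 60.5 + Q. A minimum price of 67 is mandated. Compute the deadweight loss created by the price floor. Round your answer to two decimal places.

1.41

Free-market equilibrium: 78 - 4Q = 60.5 + Q gives Q* = 3.5, P* = 64.
At P = 67, buyers demand (78 - 67)/4 = 2.75 while sellers would supply more, so the quantity traded is 2.75 at price 67.
The lost-trades triangle has base Q* - 2.75 = 0.75 and height equal to the gap between the curves at Q = 2.75, which is 67 - 63.25 = 3.75. DWL = (1/2)(0.75)(3.75) = 1.4062.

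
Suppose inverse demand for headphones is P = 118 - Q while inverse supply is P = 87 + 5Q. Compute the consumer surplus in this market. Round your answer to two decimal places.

13.35

Set 118 - Q = 87 + 5Q, which gives 31 = 6Q, so Q* = 5.1667 and P* = 118 - (5.1667) = 112.8333.
The demand choke price is 118, so CS = (1/2)(Q*)(118 - P*) = (1/2)(5.1667)(5.1667) = 13.3472.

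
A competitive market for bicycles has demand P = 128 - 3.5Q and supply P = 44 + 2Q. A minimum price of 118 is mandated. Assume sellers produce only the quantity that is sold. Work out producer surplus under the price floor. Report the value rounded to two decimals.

203.27

Free-market equilibrium: 128 - 3.5Q = 44 + 2Q gives Q* = 15.2727, P* = 74.5455.
At P = 118, buyers demand (128 - 118)/3.5 = 2.8571 while sellers would supply more, so the quantity traded is 2.8571 at price 118.
The supply price at Q = 2.8571 is 49.7143. PS is the trapezoid between 118 and supply over [0, 2.8571]: (1/2)[(118 - 44) + (118 - 49.7143)](2.8571) = 203.2653.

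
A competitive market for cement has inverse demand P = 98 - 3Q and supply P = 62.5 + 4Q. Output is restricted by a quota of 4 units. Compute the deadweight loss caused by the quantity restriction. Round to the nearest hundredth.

Unrestricted equilibrium: Q* = (98 - 62.5)/(3 + 4) = 5.0714.
At Q = 4 the demand price is 98 - 3(4) = 86 and the supply price is 62.5 + 4(4) = 78.5.
DWL = (1/2)(gap between curves at 4) x (Q* - 4) = (1/2)(7.5)(1.0714) = 4.0179.

4.02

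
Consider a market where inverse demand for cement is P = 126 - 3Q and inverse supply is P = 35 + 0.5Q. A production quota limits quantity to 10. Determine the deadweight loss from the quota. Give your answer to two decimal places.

448.00

Without the quota, 126 - 3Q = 35 + 0.5Q gives Q* = 26.
At Q = 10 the demand price is 126 - 3(10) = 96 and the supply price is 35 + 0.5(10) = 40.
DWL = (1/2)(gap between curves at 10) x (Q* - 10) = (1/2)(56)(16) = 448.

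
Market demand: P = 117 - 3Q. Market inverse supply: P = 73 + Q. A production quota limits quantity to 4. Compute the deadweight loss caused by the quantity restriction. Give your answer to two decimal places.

98.00

Unrestricted equilibrium: Q* = (117 - 73)/(3 + 1) = 11.
At Q = 4 the demand price is 117 - 3(4) = 105 and the supply price is 73 + (4) = 77.
Deadweight loss is the triangle between the curves from 4 to 11: (1/2)(105 - 77)(11 - 4) = 98.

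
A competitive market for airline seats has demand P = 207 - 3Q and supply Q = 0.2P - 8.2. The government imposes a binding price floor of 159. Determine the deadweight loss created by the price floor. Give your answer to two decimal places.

Rewriting supply in inverse form: P = 41 + 5Q.
Without the control, 207 - 3Q = 41 + 5Q so Q* = 20.75 and P* = 144.75.
At P = 159, buyers demand (207 - 159)/3 = 16 while sellers would supply more, so the quantity traded is 16 at price 159.
The lost-trades triangle has base Q* - 16 = 4.75 and height equal to the gap between the curves at Q = 16, which is 159 - 121 = 38. DWL = (1/2)(4.75)(38) = 90.25.

90.25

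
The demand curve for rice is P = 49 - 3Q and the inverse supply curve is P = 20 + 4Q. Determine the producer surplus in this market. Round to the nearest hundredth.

Equilibrium: 49 - 3Q = 20 + 4Q, so Q* = 4.1429 and P* = 36.5714.
Producer surplus is the triangle above supply below P*: (1/2)(4.1429)(36.5714 - 20) = (1/2)(4.1429)(16.5714) = 34.3265.

34.33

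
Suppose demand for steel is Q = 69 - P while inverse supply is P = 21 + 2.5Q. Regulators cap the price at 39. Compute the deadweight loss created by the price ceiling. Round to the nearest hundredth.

Rewriting demand in inverse form: P = 69 - Q.
Without the control, 69 - Q = 21 + 2.5Q so Q* = 13.7143 and P* = 55.2857.
At P = 39, sellers supply (39 - 21)/2.5 = 7.2 while buyers want more, so the quantity traded is 7.2 at price 39.
At Q = 7.2 the demand price is 61.8 and the supply price is 39. Deadweight loss is the triangle between the curves from 7.2 to 13.7143: (1/2)(61.8 - 39)(13.7143 - 7.2) = 74.2629.

74.26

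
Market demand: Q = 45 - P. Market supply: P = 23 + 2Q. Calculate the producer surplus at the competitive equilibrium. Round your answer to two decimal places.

Rewriting demand in inverse form: P = 45 - Q.
Setting demand equal to supply, 22 = 3Q, so Q* = 7.3333 and P* = 37.6667.
PS is the area between P* and the supply curve from 0 to Q*: (1/2)(7.3333)(14.6667) = 53.7778.

53.78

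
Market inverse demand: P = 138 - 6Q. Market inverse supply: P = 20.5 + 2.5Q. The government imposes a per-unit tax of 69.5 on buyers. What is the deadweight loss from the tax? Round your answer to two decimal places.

Without the tax, 138 - 6Q = 20.5 + 2.5Q so Q* = 13.8235 and P* = 55.0588.
With the tax, buyers' net willingness to pay falls by 69.5: (138 - 69.5) - 6Q = 20.5 + 2.5Q, so Q_t = 5.6471. Buyers pay P_b = 104.1176; sellers receive P_s = P_b - 69.5 = 34.6176.
The welfare triangle lost has base Q* - Q_t = 8.1765 and height t = 69.5, so DWL = (1/2)(8.1765)(69.5) = 284.1324.

284.13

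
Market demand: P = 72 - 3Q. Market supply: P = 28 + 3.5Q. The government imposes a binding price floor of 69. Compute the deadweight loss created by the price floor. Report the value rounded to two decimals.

108.17

Without the control, 72 - 3Q = 28 + 3.5Q so Q* = 6.7692 and P* = 51.6923.
At P = 69, buyers demand (72 - 69)/3 = 1 while sellers would supply more, so the quantity traded is 1 at price 69.
At Q = 1 the demand price is 69 and the supply price is 31.5. Deadweight loss is the triangle between the curves from 1 to 6.7692: (1/2)(69 - 31.5)(6.7692 - 1) = 108.1731.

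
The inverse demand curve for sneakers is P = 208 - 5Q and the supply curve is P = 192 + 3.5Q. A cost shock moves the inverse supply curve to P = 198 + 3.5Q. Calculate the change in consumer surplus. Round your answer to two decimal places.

Initial equilibrium: Q_0 = 1.8824, P_0 = 198.5882; CS_0 = (1/2)(1.8824)(9.4118) = 8.8581, PS_0 = (1/2)(1.8824)(6.5882) = 6.2007.
New equilibrium: 208 - 5Q = 198 + 3.5Q gives Q_1 = 1.1765, P_1 = 202.1176; CS_1 = 3.4602, PS_1 = 2.4221.
Change in consumer surplus = 3.4602 - 8.8581 = -5.3979.

-5.40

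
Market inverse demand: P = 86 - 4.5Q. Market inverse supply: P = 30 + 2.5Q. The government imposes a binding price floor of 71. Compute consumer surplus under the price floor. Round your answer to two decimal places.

25.00

Without the control, 86 - 4.5Q = 30 + 2.5Q so Q* = 8 and P* = 50.
At P = 71, buyers demand (86 - 71)/4.5 = 3.3333 while sellers would supply more, so the quantity traded is 3.3333 at price 71.
CS is the triangle under demand above 71: (1/2)(3.3333)(86 - 71) = 25.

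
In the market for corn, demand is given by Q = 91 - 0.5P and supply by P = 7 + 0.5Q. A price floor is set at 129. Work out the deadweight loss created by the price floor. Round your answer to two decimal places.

2365.31

Rewriting demand in inverse form: P = 182 - 2Q.
Without the control, 182 - 2Q = 7 + 0.5Q so Q* = 70 and P* = 42.
At the floor price 129, quantity demanded is (182 - 129)/2 = 26.5; demand is the short side, so Q = 26.5 trades at P = 129.
At Q = 26.5 the demand price is 129 and the supply price is 20.25. Deadweight loss is the triangle between the curves from 26.5 to 70: (1/2)(129 - 20.25)(70 - 26.5) = 2365.3125.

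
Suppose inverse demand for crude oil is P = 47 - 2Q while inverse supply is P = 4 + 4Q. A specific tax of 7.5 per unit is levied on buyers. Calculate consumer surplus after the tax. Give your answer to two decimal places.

Without the tax, 47 - 2Q = 4 + 4Q so Q* = 7.1667 and P* = 32.6667.
A tax on buyers shifts demand down by 7.5: (47 - 7.5) - 2Q = 4 + 4Q, so Q_t = 5.9167. Buyers pay P_b = 35.1667; sellers receive P_s = P_b - 7.5 = 27.6667.
CS = (1/2)(Q_t)(47 - P_b) = (1/2)(5.9167)(11.8333) = 35.0069.

35.01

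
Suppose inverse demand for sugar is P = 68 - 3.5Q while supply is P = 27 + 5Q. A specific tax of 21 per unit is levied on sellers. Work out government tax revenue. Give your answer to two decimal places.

49.41

Without the tax, 68 - 3.5Q = 27 + 5Q so Q* = 4.8235 and P* = 51.1176.
With the tax, sellers need 21 more per unit: 68 - 3.5Q = 27 + 5Q + 21, so Q_t = 2.3529. Buyers pay P_b = 59.7647; sellers receive P_s = P_b - 21 = 38.7647.
Revenue is the tax times quantity traded: 21 x 2.3529 = 49.4118.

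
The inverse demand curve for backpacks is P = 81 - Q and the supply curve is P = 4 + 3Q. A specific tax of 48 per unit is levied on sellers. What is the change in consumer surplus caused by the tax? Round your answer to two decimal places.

Pre-tax equilibrium: 81 - Q = 4 + 3Q gives Q* = 19.25, P* = 61.75.
With the tax, sellers need 48 more per unit: 81 - Q = 4 + 3Q + 48, so Q_t = 7.25. Buyers pay P_b = 73.75; sellers receive P_s = P_b - 48 = 25.75.
Consumers lose the trapezoid between P* and P_b out to Q_t plus the triangle from Q_t to Q*: change in CS = 26.2812 - 185.2812 = -159.

-159.00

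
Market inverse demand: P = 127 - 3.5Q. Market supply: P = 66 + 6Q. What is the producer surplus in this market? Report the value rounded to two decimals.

123.69

Set 127 - 3.5Q = 66 + 6Q, which gives 61 = 9.5Q, so Q* = 6.4211 and P* = 127 - 3.5(6.4211) = 104.5263.
PS is the area between P* and the supply curve from 0 to Q*: (1/2)(6.4211)(38.5263) = 123.6898.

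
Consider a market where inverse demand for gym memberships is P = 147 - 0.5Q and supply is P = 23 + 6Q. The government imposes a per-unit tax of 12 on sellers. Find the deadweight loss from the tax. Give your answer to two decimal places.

11.08

Pre-tax equilibrium: 147 - 0.5Q = 23 + 6Q gives Q* = 19.0769, P* = 137.4615.
A tax on sellers shifts supply up by 12: 147 - 0.5Q = 23 + 6Q + 12, so Q_t = 17.2308. Buyers pay P_b = 138.3846; sellers receive P_s = P_b - 12 = 126.3846.
Deadweight loss is the triangle between the curves from Q_t to Q*: (1/2)(19.0769 - 17.2308)(12) = 11.0769.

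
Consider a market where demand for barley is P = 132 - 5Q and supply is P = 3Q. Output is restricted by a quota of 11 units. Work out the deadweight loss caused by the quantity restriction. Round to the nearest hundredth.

121.00

Unrestricted equilibrium: Q* = (132 - 0)/(5 + 3) = 16.5.
At Q = 11 the demand price is 132 - 5(11) = 77 and the supply price is 0 + 3(11) = 33.
DWL = (1/2)(gap between curves at 11) x (Q* - 11) = (1/2)(44)(5.5) = 121.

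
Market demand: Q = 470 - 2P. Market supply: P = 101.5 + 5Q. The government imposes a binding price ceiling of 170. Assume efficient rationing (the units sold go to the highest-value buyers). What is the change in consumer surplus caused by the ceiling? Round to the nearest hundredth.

696.29

Rewriting demand in inverse form: P = 235 - 0.5Q.
Without the control, 235 - 0.5Q = 101.5 + 5Q so Q* = 24.2727 and P* = 222.8636.
At the ceiling price 170, quantity supplied is (170 - 101.5)/5 = 13.7; supply is the short side, so Q = 13.7 trades at P = 170.
CS goes from (1/2)(24.2727)(12.1364) = 147.2913 to 843.5775 (computed as (235 - 170)(13.7) - (1/2)(0.5)(13.7)^2), a change of 696.2862.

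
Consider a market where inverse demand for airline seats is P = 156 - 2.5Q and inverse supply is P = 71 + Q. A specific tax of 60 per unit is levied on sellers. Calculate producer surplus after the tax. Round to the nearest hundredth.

25.51

Without the tax, 156 - 2.5Q = 71 + Q so Q* = 24.2857 and P* = 95.2857.
With the tax, sellers need 60 more per unit: 156 - 2.5Q = 71 + Q + 60, so Q_t = 7.1429. Buyers pay P_b = 138.1429; sellers receive P_s = P_b - 60 = 78.1429.
Producer surplus is the triangle above supply below P_s: (1/2)(7.1429)(78.1429 - 71) = 25.5102.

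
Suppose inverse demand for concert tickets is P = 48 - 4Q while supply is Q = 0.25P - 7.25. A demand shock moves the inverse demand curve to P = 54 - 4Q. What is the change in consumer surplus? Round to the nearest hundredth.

Rewriting supply in inverse form: P = 29 + 4Q.
Initial equilibrium: Q_0 = 2.375, P_0 = 38.5; CS_0 = (1/2)(2.375)(9.5) = 11.2812, PS_0 = (1/2)(2.375)(9.5) = 11.2812.
New equilibrium: 54 - 4Q = 29 + 4Q gives Q_1 = 3.125, P_1 = 41.5; CS_1 = 19.5312, PS_1 = 19.5312.
Change in consumer surplus = 19.5312 - 11.2812 = 8.25.

8.25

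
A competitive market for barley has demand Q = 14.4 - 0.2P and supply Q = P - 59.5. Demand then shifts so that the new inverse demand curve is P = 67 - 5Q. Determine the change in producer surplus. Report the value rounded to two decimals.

Rewriting demand in inverse form: P = 72 - 5Q.
Rewriting supply in inverse form: P = 59.5 + Q.
Initial equilibrium: Q_0 = 2.0833, P_0 = 61.5833; CS_0 = (1/2)(2.0833)(10.4167) = 10.8507, PS_0 = (1/2)(2.0833)(2.0833) = 2.1701.
New equilibrium: 67 - 5Q = 59.5 + Q gives Q_1 = 1.25, P_1 = 60.75; CS_1 = 3.9062, PS_1 = 0.7812.
Change in producer surplus = 0.7812 - 2.1701 = -1.3889.

-1.39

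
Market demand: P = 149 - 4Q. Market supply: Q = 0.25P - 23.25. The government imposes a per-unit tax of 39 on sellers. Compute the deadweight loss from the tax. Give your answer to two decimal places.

Rewriting supply in inverse form: P = 93 + 4Q.
Without the tax, 149 - 4Q = 93 + 4Q so Q* = 7 and P* = 121.
With the tax, sellers need 39 more per unit: 149 - 4Q = 93 + 4Q + 39, so Q_t = 2.125. Buyers pay P_b = 140.5; sellers receive P_s = P_b - 39 = 101.5.
Deadweight loss is the triangle between the curves from Q_t to Q*: (1/2)(7 - 2.125)(39) = 95.0625.

95.06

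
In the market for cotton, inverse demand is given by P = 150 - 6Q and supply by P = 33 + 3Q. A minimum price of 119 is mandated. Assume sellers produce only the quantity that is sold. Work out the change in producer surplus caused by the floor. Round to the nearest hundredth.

Without the control, 150 - 6Q = 33 + 3Q so Q* = 13 and P* = 72.
At the floor price 119, quantity demanded is (150 - 119)/6 = 5.1667; demand is the short side, so Q = 5.1667 trades at P = 119.
PS goes from (1/2)(13)(39) = 253.5 to 404.2917 (computed as (119 - 33)(5.1667) - (1/2)(3)(5.1667)^2), a change of 150.7917.

150.79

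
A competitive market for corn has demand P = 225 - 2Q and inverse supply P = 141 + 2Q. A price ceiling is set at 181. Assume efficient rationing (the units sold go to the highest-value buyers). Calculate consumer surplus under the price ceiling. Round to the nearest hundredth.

Without the control, 225 - 2Q = 141 + 2Q so Q* = 21 and P* = 183.
At P = 181, sellers supply (181 - 141)/2 = 20 while buyers want more, so the quantity traded is 20 at price 181.
The demand price at Q = 20 is 185. CS is the trapezoid between demand and 181 over [0, 20]: (1/2)[(225 - 181) + (185 - 181)](20) = 480.

480.00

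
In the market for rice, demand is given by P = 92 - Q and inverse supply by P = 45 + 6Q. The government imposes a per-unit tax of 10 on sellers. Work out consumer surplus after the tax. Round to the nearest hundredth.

13.97

Without the tax, 92 - Q = 45 + 6Q so Q* = 6.7143 and P* = 85.2857.
A tax on sellers shifts supply up by 10: 92 - Q = 45 + 6Q + 10, so Q_t = 5.2857. Buyers pay P_b = 86.7143; sellers receive P_s = P_b - 10 = 76.7143.
Consumer surplus is the triangle under demand above P_b: (1/2)(5.2857)(92 - 86.7143) = 13.9694.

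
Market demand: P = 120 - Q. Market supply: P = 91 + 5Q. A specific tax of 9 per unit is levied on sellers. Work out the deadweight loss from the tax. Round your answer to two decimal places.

6.75

Without the tax, 120 - Q = 91 + 5Q so Q* = 4.8333 and P* = 115.1667.
A tax on sellers shifts supply up by 9: 120 - Q = 91 + 5Q + 9, so Q_t = 3.3333. Buyers pay P_b = 116.6667; sellers receive P_s = P_b - 9 = 107.6667.
Deadweight loss is the triangle between the curves from Q_t to Q*: (1/2)(4.8333 - 3.3333)(9) = 6.75.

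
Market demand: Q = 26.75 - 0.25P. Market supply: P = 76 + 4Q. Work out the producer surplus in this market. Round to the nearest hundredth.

30.03

Rewriting demand in inverse form: P = 107 - 4Q.
Set 107 - 4Q = 76 + 4Q, which gives 31 = 8Q, so Q* = 3.875 and P* = 107 - 4(3.875) = 91.5.
PS is the area between P* and the supply curve from 0 to Q*: (1/2)(3.875)(15.5) = 30.0312.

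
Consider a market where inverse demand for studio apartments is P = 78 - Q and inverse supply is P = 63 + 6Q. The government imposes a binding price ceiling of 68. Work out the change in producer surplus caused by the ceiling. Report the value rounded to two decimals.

Free-market equilibrium: 78 - Q = 63 + 6Q gives Q* = 2.1429, P* = 75.8571.
At P = 68, sellers supply (68 - 63)/6 = 0.8333 while buyers want more, so the quantity traded is 0.8333 at price 68.
PS goes from (1/2)(2.1429)(12.8571) = 13.7755 to 2.0833 (computed as (68 - 63)(0.8333) - (1/2)(6)(0.8333)^2), a change of -11.6922.

-11.69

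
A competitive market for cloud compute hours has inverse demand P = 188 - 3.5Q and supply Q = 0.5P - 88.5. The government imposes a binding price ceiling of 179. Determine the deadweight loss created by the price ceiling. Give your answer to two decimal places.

2.75

Rewriting supply in inverse form: P = 177 + 2Q.
Free-market equilibrium: 188 - 3.5Q = 177 + 2Q gives Q* = 2, P* = 181.
At the ceiling price 179, quantity supplied is (179 - 177)/2 = 1; supply is the short side, so Q = 1 trades at P = 179.
At Q = 1 the demand price is 184.5 and the supply price is 179. Deadweight loss is the triangle between the curves from 1 to 2: (1/2)(184.5 - 179)(2 - 1) = 2.75.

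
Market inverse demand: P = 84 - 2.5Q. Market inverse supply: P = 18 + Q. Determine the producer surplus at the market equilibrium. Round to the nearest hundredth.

177.80

Equilibrium: 84 - 2.5Q = 18 + Q, so Q* = 18.8571 and P* = 36.8571.
Producer surplus is the triangle above supply below P*: (1/2)(18.8571)(36.8571 - 18) = (1/2)(18.8571)(18.8571) = 177.7959.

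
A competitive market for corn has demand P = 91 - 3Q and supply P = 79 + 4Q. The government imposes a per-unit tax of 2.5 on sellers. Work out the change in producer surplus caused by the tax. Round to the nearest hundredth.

Without the tax, 91 - 3Q = 79 + 4Q so Q* = 1.7143 and P* = 85.8571.
A tax on sellers shifts supply up by 2.5: 91 - 3Q = 79 + 4Q + 2.5, so Q_t = 1.3571. Buyers pay P_b = 86.9286; sellers receive P_s = P_b - 2.5 = 84.4286.
PS falls from (1/2)(1.7143)(6.8571) = 5.8776 to (1/2)(1.3571)(5.4286) = 3.6837, a change of -2.1939.

-2.19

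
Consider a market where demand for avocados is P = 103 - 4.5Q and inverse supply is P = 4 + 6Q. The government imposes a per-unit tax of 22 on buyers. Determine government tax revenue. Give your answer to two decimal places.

Pre-tax equilibrium: 103 - 4.5Q = 4 + 6Q gives Q* = 9.4286, P* = 60.5714.
A tax on buyers shifts demand down by 22: (103 - 22) - 4.5Q = 4 + 6Q, so Q_t = 7.3333. Buyers pay P_b = 70; sellers receive P_s = P_b - 22 = 48.
Tax revenue = t x Q_t = 22 x 7.3333 = 161.3333.

161.33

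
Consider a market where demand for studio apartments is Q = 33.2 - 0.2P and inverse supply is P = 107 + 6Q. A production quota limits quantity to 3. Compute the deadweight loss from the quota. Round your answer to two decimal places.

Rewriting demand in inverse form: P = 166 - 5Q.
Without the quota, 166 - 5Q = 107 + 6Q gives Q* = 5.3636.
At Q = 3 the demand price is 166 - 5(3) = 151 and the supply price is 107 + 6(3) = 125.
DWL = (1/2)(gap between curves at 3) x (Q* - 3) = (1/2)(26)(2.3636) = 30.7273.

30.73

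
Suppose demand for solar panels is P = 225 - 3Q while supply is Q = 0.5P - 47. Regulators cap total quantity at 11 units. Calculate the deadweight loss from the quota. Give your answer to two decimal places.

577.60

Rewriting supply in inverse form: P = 94 + 2Q.
Unrestricted equilibrium: Q* = (225 - 94)/(3 + 2) = 26.2.
At Q = 11 the demand price is 225 - 3(11) = 192 and the supply price is 94 + 2(11) = 116.
Deadweight loss is the triangle between the curves from 11 to 26.2: (1/2)(192 - 116)(26.2 - 11) = 577.6.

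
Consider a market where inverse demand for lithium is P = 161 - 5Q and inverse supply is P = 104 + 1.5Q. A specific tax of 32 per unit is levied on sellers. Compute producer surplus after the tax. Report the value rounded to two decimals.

Without the tax, 161 - 5Q = 104 + 1.5Q so Q* = 8.7692 and P* = 117.1538.
A tax on sellers shifts supply up by 32: 161 - 5Q = 104 + 1.5Q + 32, so Q_t = 3.8462. Buyers pay P_b = 141.7692; sellers receive P_s = P_b - 32 = 109.7692.
Producer surplus is the triangle above supply below P_s: (1/2)(3.8462)(109.7692 - 104) = 11.0947.

11.09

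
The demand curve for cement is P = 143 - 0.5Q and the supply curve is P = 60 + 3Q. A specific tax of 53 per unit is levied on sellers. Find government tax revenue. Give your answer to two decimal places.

454.29

Pre-tax equilibrium: 143 - 0.5Q = 60 + 3Q gives Q* = 23.7143, P* = 131.1429.
A tax on sellers shifts supply up by 53: 143 - 0.5Q = 60 + 3Q + 53, so Q_t = 8.5714. Buyers pay P_b = 138.7143; sellers receive P_s = P_b - 53 = 85.7143.
Tax revenue = t x Q_t = 53 x 8.5714 = 454.2857.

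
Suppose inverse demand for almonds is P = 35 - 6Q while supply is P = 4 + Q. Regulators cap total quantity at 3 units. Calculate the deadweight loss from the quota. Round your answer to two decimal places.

7.14

Without the quota, 35 - 6Q = 4 + Q gives Q* = 4.4286.
At Q = 3 the demand price is 35 - 6(3) = 17 and the supply price is 4 + (3) = 7.
Deadweight loss is the triangle between the curves from 3 to 4.4286: (1/2)(17 - 7)(4.4286 - 3) = 7.1429.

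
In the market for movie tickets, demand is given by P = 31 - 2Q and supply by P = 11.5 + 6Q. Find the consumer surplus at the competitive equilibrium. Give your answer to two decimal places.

Set 31 - 2Q = 11.5 + 6Q, which gives 19.5 = 8Q, so Q* = 2.4375 and P* = 31 - 2(2.4375) = 26.125.
CS is the area between the demand curve and P* from 0 to Q*: (1/2)(2.4375)(4.875) = 5.9414.

5.94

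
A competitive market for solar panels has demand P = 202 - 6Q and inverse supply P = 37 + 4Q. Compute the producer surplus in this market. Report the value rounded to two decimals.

544.50

Set 202 - 6Q = 37 + 4Q, which gives 165 = 10Q, so Q* = 16.5 and P* = 202 - 6(16.5) = 103.
PS is the area between P* and the supply curve from 0 to Q*: (1/2)(16.5)(66) = 544.5.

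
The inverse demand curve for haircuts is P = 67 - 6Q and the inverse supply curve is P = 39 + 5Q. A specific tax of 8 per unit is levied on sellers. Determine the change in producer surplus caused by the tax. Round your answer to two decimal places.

-7.93

Without the tax, 67 - 6Q = 39 + 5Q so Q* = 2.5455 and P* = 51.7273.
With the tax, sellers need 8 more per unit: 67 - 6Q = 39 + 5Q + 8, so Q_t = 1.8182. Buyers pay P_b = 56.0909; sellers receive P_s = P_b - 8 = 48.0909.
Producers lose the trapezoid between P_s and P* out to Q_t plus the triangle from Q_t to Q*: change in PS = 8.2645 - 16.1983 = -7.9339.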